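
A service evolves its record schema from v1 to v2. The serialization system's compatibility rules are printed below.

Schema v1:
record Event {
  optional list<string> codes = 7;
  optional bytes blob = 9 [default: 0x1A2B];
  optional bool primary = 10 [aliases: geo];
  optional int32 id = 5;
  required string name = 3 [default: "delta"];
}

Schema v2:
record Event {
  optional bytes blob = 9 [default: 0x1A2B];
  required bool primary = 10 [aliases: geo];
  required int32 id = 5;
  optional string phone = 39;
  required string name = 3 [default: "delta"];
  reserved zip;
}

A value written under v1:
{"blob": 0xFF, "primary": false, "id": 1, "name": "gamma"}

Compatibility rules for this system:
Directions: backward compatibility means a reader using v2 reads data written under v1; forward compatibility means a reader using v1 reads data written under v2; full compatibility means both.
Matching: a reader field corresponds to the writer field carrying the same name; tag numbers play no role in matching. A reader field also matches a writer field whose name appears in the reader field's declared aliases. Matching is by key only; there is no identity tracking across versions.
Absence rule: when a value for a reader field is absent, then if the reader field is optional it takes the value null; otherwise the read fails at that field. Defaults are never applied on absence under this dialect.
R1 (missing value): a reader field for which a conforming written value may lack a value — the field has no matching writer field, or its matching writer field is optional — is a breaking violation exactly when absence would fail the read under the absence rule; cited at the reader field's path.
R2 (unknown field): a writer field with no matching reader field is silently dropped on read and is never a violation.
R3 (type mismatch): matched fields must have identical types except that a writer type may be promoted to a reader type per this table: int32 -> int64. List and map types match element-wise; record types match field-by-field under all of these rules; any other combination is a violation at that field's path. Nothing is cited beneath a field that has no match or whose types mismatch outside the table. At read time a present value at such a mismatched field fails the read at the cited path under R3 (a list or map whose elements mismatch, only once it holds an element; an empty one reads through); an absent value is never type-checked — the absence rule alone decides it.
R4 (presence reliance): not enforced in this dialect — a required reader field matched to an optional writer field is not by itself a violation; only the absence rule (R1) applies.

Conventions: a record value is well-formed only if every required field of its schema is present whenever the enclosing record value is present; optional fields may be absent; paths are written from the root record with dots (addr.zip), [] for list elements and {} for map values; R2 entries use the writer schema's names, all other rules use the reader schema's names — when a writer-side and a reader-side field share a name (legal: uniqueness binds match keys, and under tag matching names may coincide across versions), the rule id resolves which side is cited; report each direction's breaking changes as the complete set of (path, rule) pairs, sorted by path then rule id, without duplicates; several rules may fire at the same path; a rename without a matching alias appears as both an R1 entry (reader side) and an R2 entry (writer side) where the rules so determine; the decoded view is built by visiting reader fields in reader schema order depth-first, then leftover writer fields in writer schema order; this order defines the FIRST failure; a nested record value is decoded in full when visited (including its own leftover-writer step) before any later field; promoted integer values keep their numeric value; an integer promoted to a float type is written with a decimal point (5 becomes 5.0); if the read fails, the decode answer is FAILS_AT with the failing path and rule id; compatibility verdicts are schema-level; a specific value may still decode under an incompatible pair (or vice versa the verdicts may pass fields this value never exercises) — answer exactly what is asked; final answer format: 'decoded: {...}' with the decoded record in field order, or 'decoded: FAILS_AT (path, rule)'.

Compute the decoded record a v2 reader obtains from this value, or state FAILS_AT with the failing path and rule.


in Event below, arrows point writer -> reader
migrating the Event value to v2:
  blob := 0xFF
  primary := false
  id := 1
  phone := null (absent, optional -> null)
  name := "gamma"
  => decoded: {"blob": 0xFF, "primary": false, "id": 1, "phone": null, "name": "gamma"}
remaining Event differences; none change what is asked:
  field primary in record Event: optional changed to required -> matters for Event compatibility verdicts, not for this value's decode
  field id in record Event: optional changed to required -> matters for Event compatibility verdicts, not for this value's decode

decoded: {"blob": 0xFF, "primary": false, "id": 1, "phone": null, "name": "gamma"}


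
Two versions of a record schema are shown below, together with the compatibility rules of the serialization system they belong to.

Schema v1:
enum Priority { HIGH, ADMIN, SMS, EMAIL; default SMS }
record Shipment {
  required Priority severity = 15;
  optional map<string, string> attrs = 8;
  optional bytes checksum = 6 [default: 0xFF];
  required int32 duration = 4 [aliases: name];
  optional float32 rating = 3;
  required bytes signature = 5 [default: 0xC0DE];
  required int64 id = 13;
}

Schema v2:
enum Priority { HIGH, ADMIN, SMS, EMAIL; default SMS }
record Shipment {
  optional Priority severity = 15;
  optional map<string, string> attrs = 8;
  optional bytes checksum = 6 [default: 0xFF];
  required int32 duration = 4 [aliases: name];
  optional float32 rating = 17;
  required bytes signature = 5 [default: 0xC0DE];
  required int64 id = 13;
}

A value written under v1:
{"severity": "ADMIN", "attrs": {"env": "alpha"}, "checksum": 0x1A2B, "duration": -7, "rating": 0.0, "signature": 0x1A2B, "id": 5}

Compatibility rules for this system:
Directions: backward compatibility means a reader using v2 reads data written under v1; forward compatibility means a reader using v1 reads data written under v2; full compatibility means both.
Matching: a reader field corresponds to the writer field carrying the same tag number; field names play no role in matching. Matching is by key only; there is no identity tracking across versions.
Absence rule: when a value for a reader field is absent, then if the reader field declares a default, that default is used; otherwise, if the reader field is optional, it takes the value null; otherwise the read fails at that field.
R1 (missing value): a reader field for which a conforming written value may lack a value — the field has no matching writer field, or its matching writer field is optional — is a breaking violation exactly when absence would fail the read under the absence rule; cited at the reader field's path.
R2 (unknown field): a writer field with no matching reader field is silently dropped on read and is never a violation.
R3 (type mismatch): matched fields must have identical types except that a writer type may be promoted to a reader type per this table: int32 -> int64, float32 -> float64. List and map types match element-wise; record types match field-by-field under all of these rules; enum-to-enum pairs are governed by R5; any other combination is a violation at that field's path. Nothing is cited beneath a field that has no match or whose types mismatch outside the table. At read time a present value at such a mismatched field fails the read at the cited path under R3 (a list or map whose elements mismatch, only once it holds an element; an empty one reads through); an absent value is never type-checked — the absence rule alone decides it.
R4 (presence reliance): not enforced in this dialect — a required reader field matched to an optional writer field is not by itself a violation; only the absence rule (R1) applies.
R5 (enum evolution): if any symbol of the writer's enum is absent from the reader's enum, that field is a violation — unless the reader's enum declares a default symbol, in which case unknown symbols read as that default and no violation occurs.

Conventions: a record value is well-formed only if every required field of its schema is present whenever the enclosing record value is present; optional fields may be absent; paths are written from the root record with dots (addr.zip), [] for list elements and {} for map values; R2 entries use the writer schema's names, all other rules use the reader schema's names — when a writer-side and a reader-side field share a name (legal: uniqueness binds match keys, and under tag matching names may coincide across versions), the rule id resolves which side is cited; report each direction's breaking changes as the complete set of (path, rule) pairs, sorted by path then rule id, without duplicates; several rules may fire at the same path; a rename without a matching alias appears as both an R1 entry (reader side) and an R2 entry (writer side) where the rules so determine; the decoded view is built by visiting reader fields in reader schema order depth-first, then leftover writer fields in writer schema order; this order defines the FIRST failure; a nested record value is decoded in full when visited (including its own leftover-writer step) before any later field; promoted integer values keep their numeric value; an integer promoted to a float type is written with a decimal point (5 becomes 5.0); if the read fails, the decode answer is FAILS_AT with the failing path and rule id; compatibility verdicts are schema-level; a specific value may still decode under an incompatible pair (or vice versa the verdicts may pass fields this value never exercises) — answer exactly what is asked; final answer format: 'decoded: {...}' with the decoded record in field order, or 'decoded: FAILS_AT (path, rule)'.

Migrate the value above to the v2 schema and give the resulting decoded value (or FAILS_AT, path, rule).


decoded: {"severity": "ADMIN", "attrs": {"env": "alpha"}, "checksum": 0x1A2B, "duration": -7, "rating": null, "signature": 0x1A2B, "id": 5}

arrows below run writer -> reader for Shipment
decode walk for Shipment under reader schema v2:
  severity := "ADMIN"
  attrs := {"env": "alpha"}
  checksum := 0x1A2B
  duration := -7
  rating := null (not supplied -> null)
  signature := 0x1A2B
  id := 5
  writer rating: unmatched, discarded
  => decoded: {"severity": "ADMIN", "attrs": {"env": "alpha"}, "checksum": 0x1A2B, "duration": -7, "rating": null, "signature": 0x1A2B, "id": 5}
checking off the Shipment differences that do not matter here:
  field severity in record Shipment: required changed to optional -> changes Shipment's schema-level verdicts only — the decode of this value is the same


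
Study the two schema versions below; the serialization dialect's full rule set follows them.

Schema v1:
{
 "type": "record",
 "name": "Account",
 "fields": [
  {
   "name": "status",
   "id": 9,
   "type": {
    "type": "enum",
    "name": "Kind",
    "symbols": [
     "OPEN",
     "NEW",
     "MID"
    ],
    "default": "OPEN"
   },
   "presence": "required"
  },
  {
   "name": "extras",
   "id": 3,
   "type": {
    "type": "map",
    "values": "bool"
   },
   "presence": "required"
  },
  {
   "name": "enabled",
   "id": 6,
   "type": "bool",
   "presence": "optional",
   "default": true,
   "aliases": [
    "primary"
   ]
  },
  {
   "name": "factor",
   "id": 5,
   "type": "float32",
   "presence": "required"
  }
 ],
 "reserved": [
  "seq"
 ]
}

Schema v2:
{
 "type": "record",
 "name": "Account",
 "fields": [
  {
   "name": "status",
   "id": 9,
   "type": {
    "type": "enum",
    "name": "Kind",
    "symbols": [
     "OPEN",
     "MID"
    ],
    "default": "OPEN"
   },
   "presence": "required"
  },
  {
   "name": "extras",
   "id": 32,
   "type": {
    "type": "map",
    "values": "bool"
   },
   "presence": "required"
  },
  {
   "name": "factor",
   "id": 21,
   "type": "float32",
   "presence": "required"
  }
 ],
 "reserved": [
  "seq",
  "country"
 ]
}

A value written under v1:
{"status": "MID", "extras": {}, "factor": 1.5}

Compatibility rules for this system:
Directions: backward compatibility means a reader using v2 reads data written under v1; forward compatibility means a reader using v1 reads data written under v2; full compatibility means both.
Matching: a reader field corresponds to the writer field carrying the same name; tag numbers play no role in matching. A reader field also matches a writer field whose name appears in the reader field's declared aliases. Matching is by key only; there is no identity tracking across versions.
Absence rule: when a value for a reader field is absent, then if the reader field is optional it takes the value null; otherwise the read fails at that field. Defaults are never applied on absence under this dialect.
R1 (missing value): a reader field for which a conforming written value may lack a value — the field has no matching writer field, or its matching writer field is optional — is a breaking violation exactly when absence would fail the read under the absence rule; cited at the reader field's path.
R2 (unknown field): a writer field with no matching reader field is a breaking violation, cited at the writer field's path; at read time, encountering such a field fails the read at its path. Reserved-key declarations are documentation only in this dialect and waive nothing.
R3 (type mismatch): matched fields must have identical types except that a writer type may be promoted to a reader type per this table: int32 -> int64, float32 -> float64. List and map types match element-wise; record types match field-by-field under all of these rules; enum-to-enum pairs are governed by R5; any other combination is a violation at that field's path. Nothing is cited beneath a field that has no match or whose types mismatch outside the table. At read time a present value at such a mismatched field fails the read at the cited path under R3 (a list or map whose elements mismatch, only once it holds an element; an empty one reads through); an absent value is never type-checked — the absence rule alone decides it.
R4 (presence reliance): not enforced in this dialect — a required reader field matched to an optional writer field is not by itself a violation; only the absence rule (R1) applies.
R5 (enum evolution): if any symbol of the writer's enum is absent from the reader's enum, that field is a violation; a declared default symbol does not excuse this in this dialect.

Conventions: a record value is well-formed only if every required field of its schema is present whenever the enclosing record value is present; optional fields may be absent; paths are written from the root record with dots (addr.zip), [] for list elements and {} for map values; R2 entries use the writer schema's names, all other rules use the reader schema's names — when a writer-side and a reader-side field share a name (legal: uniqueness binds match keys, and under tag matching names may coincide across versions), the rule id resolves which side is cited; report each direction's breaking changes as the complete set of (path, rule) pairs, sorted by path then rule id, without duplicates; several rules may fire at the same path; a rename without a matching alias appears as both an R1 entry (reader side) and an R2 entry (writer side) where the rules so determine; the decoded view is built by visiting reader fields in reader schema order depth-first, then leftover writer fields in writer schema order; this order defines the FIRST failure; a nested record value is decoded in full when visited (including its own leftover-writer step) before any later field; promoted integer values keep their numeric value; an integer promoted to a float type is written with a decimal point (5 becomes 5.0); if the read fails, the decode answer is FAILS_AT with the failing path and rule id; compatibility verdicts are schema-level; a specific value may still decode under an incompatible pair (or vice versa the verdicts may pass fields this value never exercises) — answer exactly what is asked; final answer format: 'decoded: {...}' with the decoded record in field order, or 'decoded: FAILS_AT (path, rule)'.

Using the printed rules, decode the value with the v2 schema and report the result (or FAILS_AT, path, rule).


decoded: {"status": "MID", "extras": {}, "factor": 1.5}

each type pair in Account: writer, then reader
decode (reader v2):
  status := "MID"
  extras := {}
  factor := 1.5
  => decoded: {"status": "MID", "extras": {}, "factor": 1.5}
the rest of the Account diff is inert for this question:
  field extras in record Account: tag 3 changed to 32 -> inert under this dialect — no rule fires on Account and the result does not move
  enum Kind (field status in record Account): symbol NEW removed -> shifts the Account verdicts, not this decode
  field factor in record Account: tag 5 changed to 21 -> inert under this dialect — no rule fires on Account and the result does not move


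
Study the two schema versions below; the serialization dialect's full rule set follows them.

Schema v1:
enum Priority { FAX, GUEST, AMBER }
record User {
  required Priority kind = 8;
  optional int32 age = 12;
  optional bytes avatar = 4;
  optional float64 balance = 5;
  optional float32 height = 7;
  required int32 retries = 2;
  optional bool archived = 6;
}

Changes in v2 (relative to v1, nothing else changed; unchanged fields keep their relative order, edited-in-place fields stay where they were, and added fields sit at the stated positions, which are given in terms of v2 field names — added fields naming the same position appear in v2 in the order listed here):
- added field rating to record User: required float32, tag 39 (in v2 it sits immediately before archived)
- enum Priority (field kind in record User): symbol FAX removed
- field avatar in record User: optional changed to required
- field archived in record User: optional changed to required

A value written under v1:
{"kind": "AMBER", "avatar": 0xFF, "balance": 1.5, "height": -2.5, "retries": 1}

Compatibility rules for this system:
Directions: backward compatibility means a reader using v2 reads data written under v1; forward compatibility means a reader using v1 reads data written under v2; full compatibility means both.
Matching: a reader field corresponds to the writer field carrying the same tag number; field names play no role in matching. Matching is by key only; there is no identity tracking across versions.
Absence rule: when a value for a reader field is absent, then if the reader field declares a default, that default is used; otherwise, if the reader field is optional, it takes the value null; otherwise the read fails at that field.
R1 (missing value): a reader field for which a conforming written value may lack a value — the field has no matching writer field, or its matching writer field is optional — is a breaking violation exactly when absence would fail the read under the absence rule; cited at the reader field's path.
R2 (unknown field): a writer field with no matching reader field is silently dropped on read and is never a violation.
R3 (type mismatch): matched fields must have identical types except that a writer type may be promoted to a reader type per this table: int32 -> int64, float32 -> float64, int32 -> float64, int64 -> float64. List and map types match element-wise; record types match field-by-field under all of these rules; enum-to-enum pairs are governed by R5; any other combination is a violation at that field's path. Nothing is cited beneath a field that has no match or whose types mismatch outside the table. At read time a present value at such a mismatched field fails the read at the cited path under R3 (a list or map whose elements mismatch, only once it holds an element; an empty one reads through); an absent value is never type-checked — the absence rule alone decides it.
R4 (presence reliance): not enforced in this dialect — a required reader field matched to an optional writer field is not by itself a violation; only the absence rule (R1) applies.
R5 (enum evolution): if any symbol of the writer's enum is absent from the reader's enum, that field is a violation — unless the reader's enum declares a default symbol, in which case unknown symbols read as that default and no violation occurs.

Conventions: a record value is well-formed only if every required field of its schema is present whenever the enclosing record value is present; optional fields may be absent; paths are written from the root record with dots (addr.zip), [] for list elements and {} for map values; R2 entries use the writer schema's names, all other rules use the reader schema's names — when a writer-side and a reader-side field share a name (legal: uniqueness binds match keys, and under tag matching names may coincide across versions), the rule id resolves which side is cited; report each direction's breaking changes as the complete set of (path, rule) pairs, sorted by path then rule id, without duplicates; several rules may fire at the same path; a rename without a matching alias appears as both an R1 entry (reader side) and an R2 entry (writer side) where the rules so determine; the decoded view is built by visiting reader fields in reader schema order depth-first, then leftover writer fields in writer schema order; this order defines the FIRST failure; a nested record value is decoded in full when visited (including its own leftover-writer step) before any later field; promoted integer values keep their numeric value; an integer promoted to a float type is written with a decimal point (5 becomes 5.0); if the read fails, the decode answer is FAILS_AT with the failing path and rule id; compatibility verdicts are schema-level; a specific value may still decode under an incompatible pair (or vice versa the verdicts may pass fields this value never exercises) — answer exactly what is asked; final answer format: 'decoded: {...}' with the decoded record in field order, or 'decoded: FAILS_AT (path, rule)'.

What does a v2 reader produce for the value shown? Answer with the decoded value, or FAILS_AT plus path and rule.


in User below, arrows point writer -> reader
decoding the User value with the v2 reader:
  kind := "AMBER"
  age := null (absent, optional -> null)
  avatar := 0xFF
  balance := 1.5
  height := -2.5
  retries := 1
  read fails at rating under R1 (no fill)
  => FAILS_AT (rating, R1)
the rest of the User diff is inert for this question:
  enum Priority (field kind in record User): symbol FAX removed -> shifts the User verdicts, not this decode
  field avatar in record User: optional changed to required -> shifts the User verdicts, not this decode
  field archived in record User: optional changed to required -> shifts the User verdicts, not this decode

decoded: FAILS_AT (rating, R1)


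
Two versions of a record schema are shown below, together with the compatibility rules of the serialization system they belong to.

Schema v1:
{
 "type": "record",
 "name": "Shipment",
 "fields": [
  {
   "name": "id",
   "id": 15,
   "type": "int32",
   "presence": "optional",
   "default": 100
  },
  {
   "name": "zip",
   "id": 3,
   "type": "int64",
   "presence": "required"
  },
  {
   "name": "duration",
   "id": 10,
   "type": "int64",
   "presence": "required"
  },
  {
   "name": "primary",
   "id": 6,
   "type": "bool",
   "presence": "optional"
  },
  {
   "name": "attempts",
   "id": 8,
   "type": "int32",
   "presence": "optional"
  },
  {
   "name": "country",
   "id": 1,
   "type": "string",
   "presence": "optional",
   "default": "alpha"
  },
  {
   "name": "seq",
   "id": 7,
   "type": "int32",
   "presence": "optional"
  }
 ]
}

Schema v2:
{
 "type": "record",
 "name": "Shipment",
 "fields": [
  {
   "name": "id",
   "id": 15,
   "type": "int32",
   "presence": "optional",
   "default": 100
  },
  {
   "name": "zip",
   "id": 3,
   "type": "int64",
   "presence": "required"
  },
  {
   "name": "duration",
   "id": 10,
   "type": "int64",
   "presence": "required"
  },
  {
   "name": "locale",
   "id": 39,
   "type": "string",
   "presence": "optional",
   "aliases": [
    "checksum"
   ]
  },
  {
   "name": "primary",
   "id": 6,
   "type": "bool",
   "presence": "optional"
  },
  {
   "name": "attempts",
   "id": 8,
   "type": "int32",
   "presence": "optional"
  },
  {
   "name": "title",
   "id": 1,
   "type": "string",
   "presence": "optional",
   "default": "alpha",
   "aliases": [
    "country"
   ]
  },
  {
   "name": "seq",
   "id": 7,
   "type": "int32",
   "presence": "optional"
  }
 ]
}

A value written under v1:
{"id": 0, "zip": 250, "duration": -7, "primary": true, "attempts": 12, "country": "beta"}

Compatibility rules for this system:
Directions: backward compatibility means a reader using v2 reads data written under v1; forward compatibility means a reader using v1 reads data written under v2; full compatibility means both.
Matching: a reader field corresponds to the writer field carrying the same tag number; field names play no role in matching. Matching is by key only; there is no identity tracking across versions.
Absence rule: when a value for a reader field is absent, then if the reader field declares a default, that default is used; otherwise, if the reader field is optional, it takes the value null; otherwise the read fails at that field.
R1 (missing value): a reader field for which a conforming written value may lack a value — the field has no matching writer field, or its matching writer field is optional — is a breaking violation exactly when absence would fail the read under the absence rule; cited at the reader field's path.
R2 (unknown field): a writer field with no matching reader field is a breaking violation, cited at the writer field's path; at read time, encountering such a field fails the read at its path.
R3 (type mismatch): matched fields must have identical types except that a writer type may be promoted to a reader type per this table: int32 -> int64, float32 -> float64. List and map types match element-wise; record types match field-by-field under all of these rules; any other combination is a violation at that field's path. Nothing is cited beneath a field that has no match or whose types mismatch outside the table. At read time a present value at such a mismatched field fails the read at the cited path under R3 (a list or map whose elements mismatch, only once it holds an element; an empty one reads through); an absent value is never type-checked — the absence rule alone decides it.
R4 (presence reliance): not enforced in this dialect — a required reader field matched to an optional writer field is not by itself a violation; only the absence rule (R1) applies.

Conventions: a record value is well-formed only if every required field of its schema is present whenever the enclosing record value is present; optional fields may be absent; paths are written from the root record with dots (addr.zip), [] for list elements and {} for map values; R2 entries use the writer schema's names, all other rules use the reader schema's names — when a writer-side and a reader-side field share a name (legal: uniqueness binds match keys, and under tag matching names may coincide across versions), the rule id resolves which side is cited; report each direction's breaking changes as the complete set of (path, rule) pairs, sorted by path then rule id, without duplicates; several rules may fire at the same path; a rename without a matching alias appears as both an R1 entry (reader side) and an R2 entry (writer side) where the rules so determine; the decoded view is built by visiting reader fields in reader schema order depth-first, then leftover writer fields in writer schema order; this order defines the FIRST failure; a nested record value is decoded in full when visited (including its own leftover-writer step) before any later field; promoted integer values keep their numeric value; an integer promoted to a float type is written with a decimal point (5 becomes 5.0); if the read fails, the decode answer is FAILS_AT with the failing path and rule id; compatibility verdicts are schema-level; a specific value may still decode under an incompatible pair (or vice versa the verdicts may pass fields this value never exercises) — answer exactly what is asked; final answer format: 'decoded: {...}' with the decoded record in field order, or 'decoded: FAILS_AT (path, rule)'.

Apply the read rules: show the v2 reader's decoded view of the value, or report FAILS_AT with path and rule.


decoded: {"id": 0, "zip": 250, "duration": -7, "locale": null, "primary": true, "attempts": 12, "title": "beta", "seq": null}

the writer's type comes first in each Shipment pair
migrating the Shipment value to v2:
  id := 0
  zip := 250
  duration := -7
  locale := null (not supplied -> null)
  primary := true
  attempts := 12
  title := "beta" (from writer country)
  seq := null (not supplied -> null)
  => decoded: {"id": 0, "zip": 250, "duration": -7, "locale": null, "primary": true, "attempts": 12, "title": "beta", "seq": null}


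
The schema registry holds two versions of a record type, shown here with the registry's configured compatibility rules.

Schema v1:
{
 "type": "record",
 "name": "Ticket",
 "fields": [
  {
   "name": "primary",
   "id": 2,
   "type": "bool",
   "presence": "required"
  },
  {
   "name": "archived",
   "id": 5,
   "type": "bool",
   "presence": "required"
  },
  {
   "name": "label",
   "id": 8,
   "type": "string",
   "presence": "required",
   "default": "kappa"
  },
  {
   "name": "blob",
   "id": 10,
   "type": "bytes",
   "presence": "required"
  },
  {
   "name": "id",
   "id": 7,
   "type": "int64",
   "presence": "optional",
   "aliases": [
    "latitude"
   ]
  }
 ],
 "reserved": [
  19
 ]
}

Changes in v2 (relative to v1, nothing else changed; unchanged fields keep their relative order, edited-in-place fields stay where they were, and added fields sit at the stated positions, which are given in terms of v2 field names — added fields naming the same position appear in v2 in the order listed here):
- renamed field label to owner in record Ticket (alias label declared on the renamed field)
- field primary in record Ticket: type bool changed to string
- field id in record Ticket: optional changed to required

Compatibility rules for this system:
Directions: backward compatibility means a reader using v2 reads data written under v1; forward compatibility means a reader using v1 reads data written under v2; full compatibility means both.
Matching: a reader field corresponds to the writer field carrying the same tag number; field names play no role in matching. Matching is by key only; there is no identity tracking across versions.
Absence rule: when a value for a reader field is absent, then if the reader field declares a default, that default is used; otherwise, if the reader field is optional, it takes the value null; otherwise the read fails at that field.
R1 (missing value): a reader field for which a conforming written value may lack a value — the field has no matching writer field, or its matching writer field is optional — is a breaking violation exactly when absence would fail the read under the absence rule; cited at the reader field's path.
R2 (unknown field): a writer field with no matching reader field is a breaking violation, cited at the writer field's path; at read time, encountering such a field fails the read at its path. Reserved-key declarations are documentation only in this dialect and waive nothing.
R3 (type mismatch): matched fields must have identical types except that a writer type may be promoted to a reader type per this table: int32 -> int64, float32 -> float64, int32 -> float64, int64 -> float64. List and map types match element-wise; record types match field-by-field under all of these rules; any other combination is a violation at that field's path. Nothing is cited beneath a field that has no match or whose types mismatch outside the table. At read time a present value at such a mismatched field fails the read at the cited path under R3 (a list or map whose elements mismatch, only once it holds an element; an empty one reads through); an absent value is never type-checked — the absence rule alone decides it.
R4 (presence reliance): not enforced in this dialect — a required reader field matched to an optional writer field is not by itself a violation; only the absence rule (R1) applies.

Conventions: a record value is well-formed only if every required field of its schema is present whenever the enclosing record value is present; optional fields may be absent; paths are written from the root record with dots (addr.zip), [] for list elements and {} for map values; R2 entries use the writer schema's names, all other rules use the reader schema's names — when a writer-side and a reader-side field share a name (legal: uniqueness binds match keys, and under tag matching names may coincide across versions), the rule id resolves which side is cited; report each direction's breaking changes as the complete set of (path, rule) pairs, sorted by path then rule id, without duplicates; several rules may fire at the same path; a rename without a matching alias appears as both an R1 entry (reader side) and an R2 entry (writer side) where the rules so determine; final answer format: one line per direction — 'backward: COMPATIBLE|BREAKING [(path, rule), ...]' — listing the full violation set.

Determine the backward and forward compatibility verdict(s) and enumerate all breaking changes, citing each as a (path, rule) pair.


arrows below run writer -> reader for Ticket
checking backward for Ticket: reader v2 against writer v1:
  writer required, bool -> string: reader primary maps from writer primary
  writer required, bool -> bool: reader archived maps from writer archived
  writer required, string -> string: reader owner maps from writer label
  writer required, bytes -> bytes: reader blob maps from writer blob
  writer optional, int64 -> int64: reader id maps from writer id
  breaking: (id, R1)
  breaking: (primary, R3)
  => backward verdict for Ticket: BREAKING, 2 violation(s)
checking forward for Ticket: reader v1 against writer v2:
  writer required, string -> bool: reader primary maps from writer primary
  writer required, bool -> bool: reader archived maps from writer archived
  writer required, string -> string: reader label maps from writer owner
  writer required, bytes -> bytes: reader blob maps from writer blob
  writer required, int64 -> int64: reader id maps from writer id
  breaking: (primary, R3)
  => forward verdict for Ticket: BREAKING, 1 violation(s)

backward: BREAKING [(id, R1), (primary, R3)]; forward: BREAKING [(primary, R3)]


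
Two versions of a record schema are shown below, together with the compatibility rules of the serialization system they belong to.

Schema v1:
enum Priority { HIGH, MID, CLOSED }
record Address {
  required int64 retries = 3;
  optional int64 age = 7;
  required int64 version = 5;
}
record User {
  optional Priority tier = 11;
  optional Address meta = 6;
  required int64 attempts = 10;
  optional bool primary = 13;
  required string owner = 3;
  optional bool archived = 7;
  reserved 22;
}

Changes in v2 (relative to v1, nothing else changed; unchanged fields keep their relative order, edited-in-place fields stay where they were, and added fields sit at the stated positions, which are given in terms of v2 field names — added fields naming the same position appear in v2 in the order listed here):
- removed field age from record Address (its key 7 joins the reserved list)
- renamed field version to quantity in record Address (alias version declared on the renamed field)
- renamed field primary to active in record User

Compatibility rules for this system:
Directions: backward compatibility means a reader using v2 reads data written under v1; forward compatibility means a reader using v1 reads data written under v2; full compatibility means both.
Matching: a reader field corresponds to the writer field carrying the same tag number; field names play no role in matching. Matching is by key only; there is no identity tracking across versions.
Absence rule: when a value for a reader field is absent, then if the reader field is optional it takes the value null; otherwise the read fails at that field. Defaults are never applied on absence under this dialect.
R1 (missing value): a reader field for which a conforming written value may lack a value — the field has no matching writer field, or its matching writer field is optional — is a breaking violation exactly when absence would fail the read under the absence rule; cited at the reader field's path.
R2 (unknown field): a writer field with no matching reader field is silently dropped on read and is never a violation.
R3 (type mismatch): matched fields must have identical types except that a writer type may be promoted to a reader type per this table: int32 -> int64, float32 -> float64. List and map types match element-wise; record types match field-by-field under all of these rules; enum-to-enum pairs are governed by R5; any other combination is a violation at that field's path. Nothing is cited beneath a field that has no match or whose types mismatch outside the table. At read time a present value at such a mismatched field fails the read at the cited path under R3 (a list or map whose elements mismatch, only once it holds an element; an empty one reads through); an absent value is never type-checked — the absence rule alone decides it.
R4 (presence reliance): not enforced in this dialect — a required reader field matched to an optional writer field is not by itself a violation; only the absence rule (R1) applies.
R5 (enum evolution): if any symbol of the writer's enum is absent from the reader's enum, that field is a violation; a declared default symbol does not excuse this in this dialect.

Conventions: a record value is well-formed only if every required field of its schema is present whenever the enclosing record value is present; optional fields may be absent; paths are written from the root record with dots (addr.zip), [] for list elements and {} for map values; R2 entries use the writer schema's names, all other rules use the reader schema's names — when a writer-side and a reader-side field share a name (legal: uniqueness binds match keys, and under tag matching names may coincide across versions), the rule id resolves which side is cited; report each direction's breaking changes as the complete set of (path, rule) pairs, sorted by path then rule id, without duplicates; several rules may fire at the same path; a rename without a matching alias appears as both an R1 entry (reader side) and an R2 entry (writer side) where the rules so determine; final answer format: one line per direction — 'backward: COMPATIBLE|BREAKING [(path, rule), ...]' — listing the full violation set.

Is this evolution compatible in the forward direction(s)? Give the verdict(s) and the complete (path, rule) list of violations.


in User below, arrows point writer -> reader
forward for User (reader v1, writer v2):
  tier <- tier (Priority -> Priority, writer optional)
  meta <- meta (Address -> Address, writer optional)
  attempts <- attempts (int64 -> int64, writer required)
  primary <- active (bool -> bool, writer optional)
  owner <- owner (string -> string, writer required)
  archived <- archived (bool -> bool, writer optional)
  meta.retries <- meta.retries (int64 -> int64, writer required)
  meta.age: no writer match
  meta.version <- meta.quantity (int64 -> int64, writer required)
  => forward verdict for User: COMPATIBLE, no violations
the rest of the User diff is inert for this question:
  removed field age from record Address (its key 7 joins the reserved list) -> inert for the asked User verdict: nothing fires
  renamed field version to quantity in record Address (alias version declared on the renamed field) -> inert for the asked User verdict: nothing fires
  renamed field primary to active in record User -> inert for the asked User verdict: nothing fires

forward: COMPATIBLE []


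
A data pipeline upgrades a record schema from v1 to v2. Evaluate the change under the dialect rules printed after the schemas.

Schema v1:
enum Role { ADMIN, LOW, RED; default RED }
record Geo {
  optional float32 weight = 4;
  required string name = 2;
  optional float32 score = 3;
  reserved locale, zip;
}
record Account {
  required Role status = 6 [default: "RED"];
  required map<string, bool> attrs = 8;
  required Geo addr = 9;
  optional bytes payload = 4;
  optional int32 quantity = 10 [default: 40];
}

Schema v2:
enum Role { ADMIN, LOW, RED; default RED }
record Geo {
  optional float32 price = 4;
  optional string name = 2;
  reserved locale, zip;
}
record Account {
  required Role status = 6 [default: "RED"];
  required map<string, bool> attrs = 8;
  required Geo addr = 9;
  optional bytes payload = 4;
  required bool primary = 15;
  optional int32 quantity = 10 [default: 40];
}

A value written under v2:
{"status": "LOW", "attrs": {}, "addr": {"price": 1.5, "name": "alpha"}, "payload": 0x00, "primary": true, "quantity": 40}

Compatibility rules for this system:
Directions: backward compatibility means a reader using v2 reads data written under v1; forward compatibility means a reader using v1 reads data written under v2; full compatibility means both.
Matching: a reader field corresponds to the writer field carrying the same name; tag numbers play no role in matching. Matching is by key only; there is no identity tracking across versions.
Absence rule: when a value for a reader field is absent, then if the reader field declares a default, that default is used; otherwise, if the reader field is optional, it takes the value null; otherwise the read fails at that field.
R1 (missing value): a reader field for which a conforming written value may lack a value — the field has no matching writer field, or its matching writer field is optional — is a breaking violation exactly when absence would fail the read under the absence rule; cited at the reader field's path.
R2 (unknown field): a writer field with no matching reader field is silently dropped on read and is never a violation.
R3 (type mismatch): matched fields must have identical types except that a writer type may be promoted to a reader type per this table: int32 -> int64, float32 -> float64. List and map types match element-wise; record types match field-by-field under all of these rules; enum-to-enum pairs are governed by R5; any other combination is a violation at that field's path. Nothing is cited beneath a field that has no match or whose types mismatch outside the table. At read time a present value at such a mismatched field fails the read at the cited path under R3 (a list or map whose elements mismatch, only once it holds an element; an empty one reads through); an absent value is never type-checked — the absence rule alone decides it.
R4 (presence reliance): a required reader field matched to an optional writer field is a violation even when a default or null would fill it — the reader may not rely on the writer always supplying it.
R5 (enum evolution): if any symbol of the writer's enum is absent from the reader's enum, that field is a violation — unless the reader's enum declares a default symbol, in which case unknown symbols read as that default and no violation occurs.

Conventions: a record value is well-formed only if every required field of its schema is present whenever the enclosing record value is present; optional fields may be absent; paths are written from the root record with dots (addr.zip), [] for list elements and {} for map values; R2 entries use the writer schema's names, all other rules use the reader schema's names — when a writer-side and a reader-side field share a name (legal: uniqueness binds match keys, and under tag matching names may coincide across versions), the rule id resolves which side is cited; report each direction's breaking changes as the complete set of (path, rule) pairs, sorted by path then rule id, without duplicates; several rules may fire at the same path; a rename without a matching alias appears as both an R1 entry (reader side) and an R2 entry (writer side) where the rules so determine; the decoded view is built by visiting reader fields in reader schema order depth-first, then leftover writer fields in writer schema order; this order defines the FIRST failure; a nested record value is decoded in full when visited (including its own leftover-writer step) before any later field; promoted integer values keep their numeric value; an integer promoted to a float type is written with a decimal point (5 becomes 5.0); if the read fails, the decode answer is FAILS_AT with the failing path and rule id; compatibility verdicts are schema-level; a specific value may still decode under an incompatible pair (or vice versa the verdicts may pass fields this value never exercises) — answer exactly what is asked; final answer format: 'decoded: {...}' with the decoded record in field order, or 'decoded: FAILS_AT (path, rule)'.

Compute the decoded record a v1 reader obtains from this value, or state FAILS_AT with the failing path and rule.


each type pair in Account: writer, then reader
decode (reader v1):
  status := "LOW"
  attrs := {}
  addr.weight := null (absent, optional -> null)
  addr.name := "alpha"
  addr.score := null (absent, optional -> null)
  writer addr.price: unknown -> dropped
  payload := 0x00
  quantity := 40
  writer primary: unknown -> dropped
  => decoded: {"status": "LOW", "attrs": {}, "addr": {"weight": null, "name": "alpha", "score": null}, "payload": 0x00, "quantity": 40}
diffs on Account not affecting the asked answer:
  added field primary to record Account: required bool, tag 15 (in v2 it sits immediately before quantity) -> affects the rule determinations only; this particular Account value decodes identically
  removed field score from record Geo -> inert under this dialect — no rule fires on Account and the result does not move
  field name in record Geo: required changed to optional -> affects the rule determinations only; this particular Account value decodes identically

decoded: {"status": "LOW", "attrs": {}, "addr": {"weight": null, "name": "alpha", "score": null}, "payload": 0x00, "quantity": 40}
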